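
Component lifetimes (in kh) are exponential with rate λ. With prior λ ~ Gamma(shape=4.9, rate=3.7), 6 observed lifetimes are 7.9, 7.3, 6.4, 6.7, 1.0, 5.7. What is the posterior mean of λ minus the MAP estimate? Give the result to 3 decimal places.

0.026

Σ times = 35.0. Posterior: Gamma(shape = 4.9+6 = 10.9, rate = 3.7+35.0 = 38.7).
Mode = (α−1)/β = 9.9/38.7 = 0.256.
Mean = α/β = 10.9/38.7 = 0.282.
Difference = 0.282 − 0.256 = 0.026.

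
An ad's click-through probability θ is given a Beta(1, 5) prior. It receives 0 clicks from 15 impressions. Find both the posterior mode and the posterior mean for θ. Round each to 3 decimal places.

MAP: 0.000. Posterior mean: 0.048.

Posterior: Beta(1+0, 5+15) = Beta(1, 20).
Since α = 1 ≤ 1 and β > 1, the Beta density is monotone decreasing on [0,1]; the mode is at 0.
Mean = 1/(1+20) = 0.048.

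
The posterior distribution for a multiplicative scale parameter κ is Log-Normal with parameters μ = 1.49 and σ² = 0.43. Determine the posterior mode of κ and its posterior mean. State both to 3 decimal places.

Mode = exp(μ − σ²) = exp(1.06) = 2.886.
Mean = exp(μ + σ²/2) = exp(1.705) = 5.501.
The mean is pulled above the mode by the posterior's right skew.

MAP: 2.886. Posterior mean: 5.501.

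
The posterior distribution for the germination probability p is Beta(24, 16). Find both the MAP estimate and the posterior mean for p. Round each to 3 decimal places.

Mode = (24−1)/(24+16−2) = 23/38 = 0.605.
Mean = 24/(24+16) = 24/40 = 0.600.
Left-skewed posterior ⇒ mean < mode.

MAP = 0.605, posterior mean = 0.600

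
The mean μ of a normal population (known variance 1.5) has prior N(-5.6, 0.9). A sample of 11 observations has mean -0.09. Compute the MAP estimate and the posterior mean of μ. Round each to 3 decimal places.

Posterior for μ is Normal. Precision-weighted mean: (1/0.9·-5.6 + 11/1.5·-0.09) / (1/0.9 + 11/1.5) = -0.815.
A Normal posterior is symmetric, so mode = mean.

MAP estimate = -0.815, posterior mean = -0.815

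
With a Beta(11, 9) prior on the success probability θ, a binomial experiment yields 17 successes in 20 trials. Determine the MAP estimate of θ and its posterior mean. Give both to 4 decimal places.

MAP estimate = 0.7105, posterior mean = 0.7000

Posterior: Beta(11+17, 9+3) = Beta(28, 12).
Mode = (28−1)/(28+12−2) = 27/38 = 0.7105.
Mean = 28/(28+12) = 28/40 = 0.7000.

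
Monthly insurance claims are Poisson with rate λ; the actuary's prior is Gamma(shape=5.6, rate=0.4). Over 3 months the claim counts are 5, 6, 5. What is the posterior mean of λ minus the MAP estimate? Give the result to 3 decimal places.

Σ counts = 16. Posterior: Gamma(shape = 5.6+16 = 21.6, rate = 0.4+3 = 3.4).
Mode = (α−1)/β = 20.6/3.4 = 6.059.
Mean = α/β = 21.6/3.4 = 6.353.
Difference = 6.353 − 6.059 = 0.294.

0.294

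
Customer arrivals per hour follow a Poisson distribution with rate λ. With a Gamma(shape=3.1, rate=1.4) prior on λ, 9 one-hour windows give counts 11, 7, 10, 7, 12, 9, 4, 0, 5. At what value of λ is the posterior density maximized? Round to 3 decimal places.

6.452

Σ counts = 65. Posterior: Gamma(shape = 3.1+65 = 68.1, rate = 1.4+9 = 10.4).
Mode = (α−1)/β = 67.1/10.4 = 6.452.
Mean = α/β = 68.1/10.4 = 6.548.
This is the posterior mode — the MAP estimate.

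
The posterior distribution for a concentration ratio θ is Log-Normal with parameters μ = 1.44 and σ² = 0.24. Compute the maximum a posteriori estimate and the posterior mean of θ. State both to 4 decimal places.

MAP = 3.3201; posterior mean = 4.7588

Mode = exp(μ − σ²) = exp(1.20) = 3.3201.
Mean = exp(μ + σ²/2) = exp(1.560) = 4.7588.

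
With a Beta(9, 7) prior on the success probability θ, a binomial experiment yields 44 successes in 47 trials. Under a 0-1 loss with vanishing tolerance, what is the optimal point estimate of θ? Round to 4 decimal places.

Posterior: Beta(9+44, 7+3) = Beta(53, 10).
Mode = (53−1)/(53+10−2) = 52/61 = 0.8525.
Mean = 53/(53+10) = 53/63 = 0.8413.
This is the posterior mode — the MAP estimate.

0.8525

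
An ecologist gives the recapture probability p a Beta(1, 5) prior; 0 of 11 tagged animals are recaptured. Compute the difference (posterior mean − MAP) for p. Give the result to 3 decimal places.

Posterior: Beta(1+0, 5+11) = Beta(1, 16).
Since α = 1 ≤ 1 and β > 1, the Beta density is monotone decreasing on [0,1]; the mode is at 0.
Mean = 1/(1+16) = 0.059.
Difference = 0.059 − 0.000 = 0.059.
Right-skewed posterior ⇒ mode < mean.

0.059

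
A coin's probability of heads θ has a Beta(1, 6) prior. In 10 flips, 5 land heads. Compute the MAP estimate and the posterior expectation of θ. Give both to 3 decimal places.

Posterior: Beta(1+5, 6+5) = Beta(6, 11).
Mode = (6−1)/(6+11−2) = 5/15 = 0.333.
Mean = 6/(6+11) = 6/17 = 0.353.

θ_MAP = 0.333, E[θ|data] = 0.353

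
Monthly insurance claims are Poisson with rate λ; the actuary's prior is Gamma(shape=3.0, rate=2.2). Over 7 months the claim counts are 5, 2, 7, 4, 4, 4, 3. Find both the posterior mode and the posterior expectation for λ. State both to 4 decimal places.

Σ counts = 29. Posterior: Gamma(shape = 3.0+29 = 32.0, rate = 2.2+7 = 9.2).
Mode = (α−1)/β = 31.0/9.2 = 3.3696.
Mean = α/β = 32.0/9.2 = 3.4783.

λ_MAP = 3.3696, E[λ|data] = 3.4783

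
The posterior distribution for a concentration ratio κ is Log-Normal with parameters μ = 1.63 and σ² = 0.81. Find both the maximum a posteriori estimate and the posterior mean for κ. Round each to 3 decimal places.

Mode = exp(μ − σ²) = exp(0.82) = 2.270.
Mean = exp(μ + σ²/2) = exp(2.035) = 7.652.

MAP = 2.270; posterior mean = 7.652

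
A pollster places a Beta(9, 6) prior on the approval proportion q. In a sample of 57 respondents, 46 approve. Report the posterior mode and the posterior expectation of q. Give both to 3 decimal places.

Posterior: Beta(9+46, 6+11) = Beta(55, 17).
Mode = (55−1)/(55+17−2) = 54/70 = 0.771.
Mean = 55/(55+17) = 55/72 = 0.764.

MAP: 0.771. Posterior mean: 0.764.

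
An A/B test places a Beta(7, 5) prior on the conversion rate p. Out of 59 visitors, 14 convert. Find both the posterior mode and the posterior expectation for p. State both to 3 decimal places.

Posterior: Beta(7+14, 5+45) = Beta(21, 50).
Mode = (21−1)/(21+50−2) = 20/69 = 0.290.
Mean = 21/(21+50) = 21/71 = 0.296.

MAP: 0.290. Posterior mean: 0.296.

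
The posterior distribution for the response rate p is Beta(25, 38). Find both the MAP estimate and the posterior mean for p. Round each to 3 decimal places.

MAP estimate = 0.393, posterior mean = 0.397

Mode = (25−1)/(25+38−2) = 24/61 = 0.393.
Mean = 25/(25+38) = 25/63 = 0.397.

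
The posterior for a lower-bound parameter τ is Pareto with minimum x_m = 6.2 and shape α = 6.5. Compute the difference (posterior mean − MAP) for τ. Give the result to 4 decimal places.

The Pareto density is strictly decreasing on [x_m, ∞), so the mode is x_m = 6.2000.
Mean = α·x_m/(α−1) = 6.5·6.2/5.5 = 7.3273.
Difference = 7.3273 − 6.2000 = 1.1273.
The mean is pulled above the mode by the posterior's right skew.

1.1273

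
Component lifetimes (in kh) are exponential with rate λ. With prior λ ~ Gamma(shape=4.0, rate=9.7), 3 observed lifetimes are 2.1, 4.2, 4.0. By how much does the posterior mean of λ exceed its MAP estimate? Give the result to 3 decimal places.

0.050

Σ times = 10.3. Posterior: Gamma(shape = 4.0+3 = 7.0, rate = 9.7+10.3 = 20.0).
Mode = (α−1)/β = 6.0/20.0 = 0.300.
Mean = α/β = 7.0/20.0 = 0.350.
Difference = 0.350 − 0.300 = 0.050.
Mean > mode: the posterior has a right tail.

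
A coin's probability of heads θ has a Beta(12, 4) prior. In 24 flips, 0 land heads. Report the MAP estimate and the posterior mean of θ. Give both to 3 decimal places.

Posterior: Beta(12+0, 4+24) = Beta(12, 28).
Mode = (12−1)/(12+28−2) = 11/38 = 0.289.
Mean = 12/(12+28) = 12/40 = 0.300.
The posterior is right-skewed, so the mean exceeds the mode.

θ_MAP = 0.289, E[θ|data] = 0.300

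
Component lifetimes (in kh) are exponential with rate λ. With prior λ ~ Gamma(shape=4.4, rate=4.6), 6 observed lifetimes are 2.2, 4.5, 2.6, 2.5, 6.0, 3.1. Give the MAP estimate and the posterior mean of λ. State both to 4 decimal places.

λ_MAP = 0.3686, E[λ|data] = 0.4078

Σ times = 20.9. Posterior: Gamma(shape = 4.4+6 = 10.4, rate = 4.6+20.9 = 25.5).
Mode = (α−1)/β = 9.4/25.5 = 0.3686.
Mean = α/β = 10.4/25.5 = 0.4078.
The mean is pulled above the mode by the posterior's right skew.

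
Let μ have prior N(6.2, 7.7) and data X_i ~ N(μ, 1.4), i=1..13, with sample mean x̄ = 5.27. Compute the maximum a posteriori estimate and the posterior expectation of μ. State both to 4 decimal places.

Posterior for μ is Normal. Precision-weighted mean: (1/7.7·6.2 + 13/1.4·5.27) / (1/7.7 + 13/1.4) = 5.2828.
A Normal posterior is symmetric, so mode = mean.

MAP: 5.2828. Posterior mean: 5.2828.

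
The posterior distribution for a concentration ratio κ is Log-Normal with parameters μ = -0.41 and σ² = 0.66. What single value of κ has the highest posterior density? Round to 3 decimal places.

Mode = exp(μ − σ²) = exp(-1.07) = 0.343.
Mean = exp(μ + σ²/2) = exp(-0.080) = 0.923.
This is the posterior mode — the MAP estimate.

0.343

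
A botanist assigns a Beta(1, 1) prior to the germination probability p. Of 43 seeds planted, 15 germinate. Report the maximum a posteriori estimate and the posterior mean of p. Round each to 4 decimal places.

MAP = 0.3488; posterior mean = 0.3556

Posterior: Beta(1+15, 1+28) = Beta(16, 29).
Mode = (16−1)/(16+29−2) = 15/43 = 0.3488.
Mean = 16/(16+29) = 16/45 = 0.3556.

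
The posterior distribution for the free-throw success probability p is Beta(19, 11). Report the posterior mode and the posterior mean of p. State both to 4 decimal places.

Mode = (19−1)/(19+11−2) = 18/28 = 0.6429.
Mean = 19/(19+11) = 19/30 = 0.6333.
The mean is pulled below the mode by the posterior's left skew.

MAP = 0.6429; posterior mean = 0.6333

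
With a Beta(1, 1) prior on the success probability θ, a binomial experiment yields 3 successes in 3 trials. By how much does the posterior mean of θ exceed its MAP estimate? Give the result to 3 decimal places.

-0.200

Posterior: Beta(1+3, 1+0) = Beta(4, 1).
Since β = 1 ≤ 1 and α > 1, the Beta density is monotone increasing on [0,1]; the mode is at 1.
Mean = 4/(4+1) = 0.800.
Difference = 0.800 − 1.000 = -0.200.
The posterior is left-skewed, so the mode exceeds the mean.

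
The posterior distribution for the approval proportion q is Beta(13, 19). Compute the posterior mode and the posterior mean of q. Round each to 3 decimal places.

q_MAP = 0.400, E[q|data] = 0.406

Mode = (13−1)/(13+19−2) = 12/30 = 0.400.
Mean = 13/(13+19) = 13/32 = 0.406.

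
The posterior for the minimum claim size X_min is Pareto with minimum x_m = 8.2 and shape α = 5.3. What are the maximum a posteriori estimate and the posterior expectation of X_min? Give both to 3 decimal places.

The Pareto density is strictly decreasing on [x_m, ∞), so the mode is x_m = 8.200.
Mean = α·x_m/(α−1) = 5.3·8.2/4.3 = 10.107.
The posterior is right-skewed, so the mean exceeds the mode.

MAP = 8.200, posterior mean = 10.107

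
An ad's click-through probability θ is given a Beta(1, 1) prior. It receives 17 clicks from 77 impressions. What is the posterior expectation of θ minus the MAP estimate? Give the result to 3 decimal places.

0.007

Posterior: Beta(1+17, 1+60) = Beta(18, 61).
Mode = (18−1)/(18+61−2) = 17/77 = 0.221.
With a flat prior the MAP equals the MLE, 17/77.
Mean = 18/(18+61) = 18/79 = 0.228.
Difference = 0.228 − 0.221 = 0.007.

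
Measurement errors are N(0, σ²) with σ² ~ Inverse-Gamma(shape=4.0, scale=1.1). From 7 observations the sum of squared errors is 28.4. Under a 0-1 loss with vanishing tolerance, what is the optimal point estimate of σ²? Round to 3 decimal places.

Posterior: Inverse-Gamma(shape = 4.0+7/2 = 7.5, scale = 1.1+28.4/2 = 15.3).
Mode = β/(α+1) = 15.3/8.5 = 1.800.
Mean = β/(α−1) = 15.3/6.5 = 2.354.
This is the posterior mode — the MAP estimate.

1.800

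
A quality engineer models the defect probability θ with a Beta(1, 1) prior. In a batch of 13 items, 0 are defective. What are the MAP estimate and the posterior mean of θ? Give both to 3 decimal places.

Posterior: Beta(1+0, 1+13) = Beta(1, 14).
Since α = 1 ≤ 1 and β > 1, the Beta density is monotone decreasing on [0,1]; the mode is at 0.
Mean = 1/(1+14) = 0.067.

MAP estimate = 0.000, posterior mean = 0.067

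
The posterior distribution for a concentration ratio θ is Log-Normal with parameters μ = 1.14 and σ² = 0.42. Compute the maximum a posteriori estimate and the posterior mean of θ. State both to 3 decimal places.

MAP = 2.054; posterior mean = 3.857

Mode = exp(μ − σ²) = exp(0.72) = 2.054.
Mean = exp(μ + σ²/2) = exp(1.350) = 3.857.
The posterior is right-skewed, so the mean exceeds the mode.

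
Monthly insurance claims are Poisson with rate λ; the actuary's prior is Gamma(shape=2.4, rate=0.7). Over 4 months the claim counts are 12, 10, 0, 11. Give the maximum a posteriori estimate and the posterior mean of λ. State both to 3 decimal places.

Σ counts = 33. Posterior: Gamma(shape = 2.4+33 = 35.4, rate = 0.7+4 = 4.7).
Mode = (α−1)/β = 34.4/4.7 = 7.319.
Mean = α/β = 35.4/4.7 = 7.532.

MAP = 7.319, posterior mean = 7.532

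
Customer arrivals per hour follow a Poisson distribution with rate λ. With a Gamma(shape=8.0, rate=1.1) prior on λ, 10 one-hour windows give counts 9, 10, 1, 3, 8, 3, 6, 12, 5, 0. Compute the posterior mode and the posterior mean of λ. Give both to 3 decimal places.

MAP = 5.766; posterior mean = 5.856

Σ counts = 57. Posterior: Gamma(shape = 8.0+57 = 65.0, rate = 1.1+10 = 11.1).
Mode = (α−1)/β = 64.0/11.1 = 5.766.
Mean = α/β = 65.0/11.1 = 5.856.
Right-skewed posterior ⇒ mode < mean.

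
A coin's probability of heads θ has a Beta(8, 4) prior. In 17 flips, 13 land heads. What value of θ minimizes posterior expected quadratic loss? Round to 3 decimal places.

0.724

Posterior: Beta(8+13, 4+4) = Beta(21, 8).
Mode = (21−1)/(21+8−2) = 20/27 = 0.741.
Mean = 21/(21+8) = 21/29 = 0.724.
Quadratic loss ⇒ the optimal estimator is the posterior mean.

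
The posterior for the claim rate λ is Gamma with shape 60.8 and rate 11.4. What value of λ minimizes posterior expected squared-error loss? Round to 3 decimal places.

5.333

Mode = (α−1)/β = 59.8/11.4 = 5.246.
Mean = α/β = 60.8/11.4 = 5.333.
Squared-error loss ⇒ the optimal estimator is the posterior mean.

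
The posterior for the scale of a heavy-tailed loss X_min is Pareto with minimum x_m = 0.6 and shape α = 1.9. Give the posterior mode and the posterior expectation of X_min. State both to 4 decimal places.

The Pareto density is strictly decreasing on [x_m, ∞), so the mode is x_m = 0.6000.
Mean = α·x_m/(α−1) = 1.9·0.6/0.9 = 1.2667.

posterior mode = 0.6000, posterior expectation = 1.2667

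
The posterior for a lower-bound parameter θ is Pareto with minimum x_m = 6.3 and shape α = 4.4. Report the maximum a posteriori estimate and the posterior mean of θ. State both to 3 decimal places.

The Pareto density is strictly decreasing on [x_m, ∞), so the mode is x_m = 6.300.
Mean = α·x_m/(α−1) = 4.4·6.3/3.4 = 8.153.
Mean > mode: the posterior has a right tail.

MAP = 6.300; posterior mean = 8.153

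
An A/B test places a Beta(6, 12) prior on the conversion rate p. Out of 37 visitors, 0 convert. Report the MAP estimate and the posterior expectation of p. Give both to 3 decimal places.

p_MAP = 0.094, E[p|data] = 0.109

Posterior: Beta(6+0, 12+37) = Beta(6, 49).
Mode = (6−1)/(6+49−2) = 5/53 = 0.094.
Mean = 6/(6+49) = 6/55 = 0.109.
Mean > mode: the posterior has a right tail.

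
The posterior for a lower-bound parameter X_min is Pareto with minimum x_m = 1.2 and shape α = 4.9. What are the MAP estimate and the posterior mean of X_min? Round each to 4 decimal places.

MAP: 1.2000. Posterior mean: 1.5077.

The Pareto density is strictly decreasing on [x_m, ∞), so the mode is x_m = 1.2000.
Mean = α·x_m/(α−1) = 4.9·1.2/3.9 = 1.5077.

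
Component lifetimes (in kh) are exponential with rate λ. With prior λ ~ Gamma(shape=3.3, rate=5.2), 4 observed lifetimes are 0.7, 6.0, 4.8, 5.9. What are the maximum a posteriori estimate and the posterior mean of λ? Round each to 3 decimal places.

Σ times = 17.4. Posterior: Gamma(shape = 3.3+4 = 7.3, rate = 5.2+17.4 = 22.6).
Mode = (α−1)/β = 6.3/22.6 = 0.279.
Mean = α/β = 7.3/22.6 = 0.323.

MAP = 0.279; posterior mean = 0.323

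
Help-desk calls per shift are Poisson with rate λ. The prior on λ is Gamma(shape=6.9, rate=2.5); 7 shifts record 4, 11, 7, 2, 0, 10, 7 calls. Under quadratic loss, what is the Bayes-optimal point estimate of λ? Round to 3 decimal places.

5.042

Σ counts = 41. Posterior: Gamma(shape = 6.9+41 = 47.9, rate = 2.5+7 = 9.5).
Mode = (α−1)/β = 46.9/9.5 = 4.937.
Mean = α/β = 47.9/9.5 = 5.042.
Quadratic loss ⇒ the optimal estimator is the posterior mean.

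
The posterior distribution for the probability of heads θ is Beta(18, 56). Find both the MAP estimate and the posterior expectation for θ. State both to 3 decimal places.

MAP estimate = 0.236, posterior expectation = 0.243

Mode = (18−1)/(18+56−2) = 17/72 = 0.236.
Mean = 18/(18+56) = 18/74 = 0.243.
The posterior is right-skewed, so the mean exceeds the mode.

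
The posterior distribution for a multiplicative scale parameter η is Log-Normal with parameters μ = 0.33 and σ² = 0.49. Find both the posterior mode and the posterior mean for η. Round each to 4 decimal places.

Mode = exp(μ − σ²) = exp(-0.16) = 0.8521.
Mean = exp(μ + σ²/2) = exp(0.575) = 1.7771.
The posterior is right-skewed, so the mean exceeds the mode.

η_MAP = 0.8521, E[η|data] = 1.7771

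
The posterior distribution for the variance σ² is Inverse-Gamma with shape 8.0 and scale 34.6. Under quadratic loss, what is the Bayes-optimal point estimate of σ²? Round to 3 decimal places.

4.943

Mode = β/(α+1) = 34.6/9.0 = 3.844.
Mean = β/(α−1) = 34.6/7.0 = 4.943.
Quadratic loss ⇒ the optimal estimator is the posterior mean.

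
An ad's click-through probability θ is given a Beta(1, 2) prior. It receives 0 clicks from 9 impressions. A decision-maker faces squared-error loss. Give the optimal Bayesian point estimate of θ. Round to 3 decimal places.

Posterior: Beta(1+0, 2+9) = Beta(1, 11).
Since α = 1 ≤ 1 and β > 1, the Beta density is monotone decreasing on [0,1]; the mode is at 0.
Mean = 1/(1+11) = 0.083.
Squared-error loss ⇒ the optimal estimator is the posterior mean.

0.083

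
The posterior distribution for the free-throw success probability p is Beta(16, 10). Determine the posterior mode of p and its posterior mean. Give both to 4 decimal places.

Mode = (16−1)/(16+10−2) = 15/24 = 0.6250.
Mean = 16/(16+10) = 16/26 = 0.6154.
The posterior is left-skewed, so the mode exceeds the mean.

MAP = 0.6250; posterior mean = 0.6154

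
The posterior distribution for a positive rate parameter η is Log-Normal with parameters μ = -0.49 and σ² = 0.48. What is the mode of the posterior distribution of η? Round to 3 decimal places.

Mode = exp(μ − σ²) = exp(-0.97) = 0.379.
Mean = exp(μ + σ²/2) = exp(-0.250) = 0.779.
This is the posterior mode — the MAP estimate.

0.379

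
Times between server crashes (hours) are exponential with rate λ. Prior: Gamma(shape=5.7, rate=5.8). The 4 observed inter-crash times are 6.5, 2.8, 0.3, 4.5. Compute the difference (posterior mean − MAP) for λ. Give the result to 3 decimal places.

Σ times = 14.1. Posterior: Gamma(shape = 5.7+4 = 9.7, rate = 5.8+14.1 = 19.9).
Mode = (α−1)/β = 8.7/19.9 = 0.437.
Mean = α/β = 9.7/19.9 = 0.487.
Difference = 0.487 − 0.437 = 0.050.

0.050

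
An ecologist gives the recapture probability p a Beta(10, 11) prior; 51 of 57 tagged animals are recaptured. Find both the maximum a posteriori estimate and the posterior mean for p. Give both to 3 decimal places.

Posterior: Beta(10+51, 11+6) = Beta(61, 17).
Mode = (61−1)/(61+17−2) = 60/76 = 0.789.
Mean = 61/(61+17) = 61/78 = 0.782.

MAP = 0.789, posterior mean = 0.782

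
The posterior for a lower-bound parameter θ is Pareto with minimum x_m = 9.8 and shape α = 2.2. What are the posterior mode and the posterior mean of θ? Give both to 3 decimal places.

The Pareto density is strictly decreasing on [x_m, ∞), so the mode is x_m = 9.800.
Mean = α·x_m/(α−1) = 2.2·9.8/1.2 = 17.967.
The mean is pulled above the mode by the posterior's right skew.

MAP: 9.800. Posterior mean: 17.967.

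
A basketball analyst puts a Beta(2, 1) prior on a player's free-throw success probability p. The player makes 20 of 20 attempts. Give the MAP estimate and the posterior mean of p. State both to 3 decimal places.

MAP estimate = 1.000, posterior mean = 0.957

Posterior: Beta(2+20, 1+0) = Beta(22, 1).
Since β = 1 ≤ 1 and α > 1, the Beta density is monotone increasing on [0,1]; the mode is at 1.
Mean = 22/(22+1) = 0.957.
The posterior is left-skewed, so the mode exceeds the mean.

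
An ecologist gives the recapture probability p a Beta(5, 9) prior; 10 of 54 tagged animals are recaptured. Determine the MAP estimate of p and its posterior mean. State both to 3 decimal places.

Posterior: Beta(5+10, 9+44) = Beta(15, 53).
Mode = (15−1)/(15+53−2) = 14/66 = 0.212.
Mean = 15/(15+53) = 15/68 = 0.221.

MAP estimate = 0.212, posterior mean = 0.221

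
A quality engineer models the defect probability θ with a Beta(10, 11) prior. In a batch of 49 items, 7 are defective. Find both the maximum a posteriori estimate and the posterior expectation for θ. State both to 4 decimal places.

MAP = 0.2353; posterior mean = 0.2429

Posterior: Beta(10+7, 11+42) = Beta(17, 53).
Mode = (17−1)/(17+53−2) = 16/68 = 0.2353.
Mean = 17/(17+53) = 17/70 = 0.2429.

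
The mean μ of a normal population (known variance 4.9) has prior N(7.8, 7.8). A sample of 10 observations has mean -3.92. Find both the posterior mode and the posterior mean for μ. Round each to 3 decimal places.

posterior mode = -3.227, posterior mean = -3.227

Posterior for μ is Normal. Precision-weighted mean: (1/7.8·7.8 + 10/4.9·-3.92) / (1/7.8 + 10/4.9) = -3.227.
A Normal posterior is symmetric, so mode = mean.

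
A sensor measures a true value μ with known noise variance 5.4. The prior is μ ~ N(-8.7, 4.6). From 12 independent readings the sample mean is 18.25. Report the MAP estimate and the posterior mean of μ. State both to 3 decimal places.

MAP = 15.849, posterior mean = 15.849

Posterior for μ is Normal. Precision-weighted mean: (1/4.6·-8.7 + 12/5.4·18.25) / (1/4.6 + 12/5.4) = 15.849.
A Normal posterior is symmetric, so mode = mean.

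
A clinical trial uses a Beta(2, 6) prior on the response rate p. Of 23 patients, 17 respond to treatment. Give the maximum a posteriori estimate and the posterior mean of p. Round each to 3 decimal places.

Posterior: Beta(2+17, 6+6) = Beta(19, 12).
Mode = (19−1)/(19+12−2) = 18/29 = 0.621.
Mean = 19/(19+12) = 19/31 = 0.613.

MAP = 0.621, posterior mean = 0.613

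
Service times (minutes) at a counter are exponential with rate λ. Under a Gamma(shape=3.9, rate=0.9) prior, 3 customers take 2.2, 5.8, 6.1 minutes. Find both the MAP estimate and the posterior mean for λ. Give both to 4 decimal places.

Σ times = 14.1. Posterior: Gamma(shape = 3.9+3 = 6.9, rate = 0.9+14.1 = 15.0).
Mode = (α−1)/β = 5.9/15.0 = 0.3933.
Mean = α/β = 6.9/15.0 = 0.4600.

MAP = 0.3933; posterior mean = 0.4600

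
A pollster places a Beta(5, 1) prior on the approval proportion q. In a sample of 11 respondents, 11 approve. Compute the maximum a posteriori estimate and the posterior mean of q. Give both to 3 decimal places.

Posterior: Beta(5+11, 1+0) = Beta(16, 1).
Since β = 1 ≤ 1 and α > 1, the Beta density is monotone increasing on [0,1]; the mode is at 1.
Mean = 16/(16+1) = 0.941.

maximum a posteriori estimate = 1.000, posterior mean = 0.941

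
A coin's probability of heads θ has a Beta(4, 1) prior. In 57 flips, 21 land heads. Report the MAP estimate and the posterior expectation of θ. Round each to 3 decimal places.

Posterior: Beta(4+21, 1+36) = Beta(25, 37).
Mode = (25−1)/(25+37−2) = 24/60 = 0.400.
Mean = 25/(25+37) = 25/62 = 0.403.

MAP = 0.400; posterior mean = 0.403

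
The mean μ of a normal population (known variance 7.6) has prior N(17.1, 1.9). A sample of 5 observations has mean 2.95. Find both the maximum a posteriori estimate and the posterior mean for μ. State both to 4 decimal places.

Posterior for μ is Normal. Precision-weighted mean: (1/1.9·17.1 + 5/7.6·2.95) / (1/1.9 + 5/7.6) = 9.2389.
A Normal posterior is symmetric, so mode = mean.

μ_MAP = 9.2389, E[μ|data] = 9.2389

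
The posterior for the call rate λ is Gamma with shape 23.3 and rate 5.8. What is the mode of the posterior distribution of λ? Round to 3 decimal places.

3.845

Mode = (α−1)/β = 22.3/5.8 = 3.845.
Mean = α/β = 23.3/5.8 = 4.017.
This is the posterior mode — the MAP estimate.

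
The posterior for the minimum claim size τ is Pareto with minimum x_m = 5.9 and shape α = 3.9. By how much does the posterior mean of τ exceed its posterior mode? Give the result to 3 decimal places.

2.034

The Pareto density is strictly decreasing on [x_m, ∞), so the mode is x_m = 5.900.
Mean = α·x_m/(α−1) = 3.9·5.9/2.9 = 7.934.
Difference = 7.934 − 5.900 = 2.034.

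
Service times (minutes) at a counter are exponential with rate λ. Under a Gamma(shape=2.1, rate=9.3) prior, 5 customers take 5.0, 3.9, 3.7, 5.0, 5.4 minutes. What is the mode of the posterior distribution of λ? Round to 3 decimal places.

0.189

Σ times = 23.0. Posterior: Gamma(shape = 2.1+5 = 7.1, rate = 9.3+23.0 = 32.3).
Mode = (α−1)/β = 6.1/32.3 = 0.189.
Mean = α/β = 7.1/32.3 = 0.220.
This is the posterior mode — the MAP estimate.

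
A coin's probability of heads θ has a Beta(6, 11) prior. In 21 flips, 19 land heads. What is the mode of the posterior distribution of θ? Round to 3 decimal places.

0.667

Posterior: Beta(6+19, 11+2) = Beta(25, 13).
Mode = (25−1)/(25+13−2) = 24/36 = 0.667.
Mean = 25/(25+13) = 25/38 = 0.658.
This is the posterior mode — the MAP estimate.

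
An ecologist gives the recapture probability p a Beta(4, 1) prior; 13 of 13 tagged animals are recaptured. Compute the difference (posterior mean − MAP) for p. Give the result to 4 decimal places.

-0.0556

Posterior: Beta(4+13, 1+0) = Beta(17, 1).
Since β = 1 ≤ 1 and α > 1, the Beta density is monotone increasing on [0,1]; the mode is at 1.
Mean = 17/(17+1) = 0.9444.
Difference = 0.9444 − 1.0000 = -0.0556.
The posterior is left-skewed, so the mode exceeds the mean.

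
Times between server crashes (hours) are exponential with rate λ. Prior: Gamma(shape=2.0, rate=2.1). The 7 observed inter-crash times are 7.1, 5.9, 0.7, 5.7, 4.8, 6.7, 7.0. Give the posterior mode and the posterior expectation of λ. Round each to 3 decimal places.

λ_MAP = 0.200, E[λ|data] = 0.225

Σ times = 37.9. Posterior: Gamma(shape = 2.0+7 = 9.0, rate = 2.1+37.9 = 40.0).
Mode = (α−1)/β = 8.0/40.0 = 0.200.
Mean = α/β = 9.0/40.0 = 0.225.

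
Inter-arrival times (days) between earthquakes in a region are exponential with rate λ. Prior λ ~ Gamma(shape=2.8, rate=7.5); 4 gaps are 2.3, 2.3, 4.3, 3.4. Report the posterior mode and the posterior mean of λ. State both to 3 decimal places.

Σ times = 12.3. Posterior: Gamma(shape = 2.8+4 = 6.8, rate = 7.5+12.3 = 19.8).
Mode = (α−1)/β = 5.8/19.8 = 0.293.
Mean = α/β = 6.8/19.8 = 0.343.
The mean is pulled above the mode by the posterior's right skew.

posterior mode = 0.293, posterior mean = 0.343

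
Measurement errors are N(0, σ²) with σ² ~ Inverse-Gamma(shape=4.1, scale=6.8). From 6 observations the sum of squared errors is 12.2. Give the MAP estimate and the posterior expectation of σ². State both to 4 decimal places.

MAP: 1.5926. Posterior mean: 2.1148.

Posterior: Inverse-Gamma(shape = 4.1+6/2 = 7.1, scale = 6.8+12.2/2 = 12.9).
Mode = β/(α+1) = 12.9/8.1 = 1.5926.
Mean = β/(α−1) = 12.9/6.1 = 2.1148.
The mean is pulled above the mode by the posterior's right skew.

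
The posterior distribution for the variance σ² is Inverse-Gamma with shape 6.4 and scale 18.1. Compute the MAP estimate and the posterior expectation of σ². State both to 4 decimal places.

σ²_MAP = 2.4459, E[σ²|data] = 3.3519

Mode = β/(α+1) = 18.1/7.4 = 2.4459.
Mean = β/(α−1) = 18.1/5.4 = 3.3519.
The posterior is right-skewed, so the mean exceeds the mode.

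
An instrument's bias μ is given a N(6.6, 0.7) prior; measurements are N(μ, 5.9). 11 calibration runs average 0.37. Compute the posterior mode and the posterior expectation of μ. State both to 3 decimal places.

Posterior for μ is Normal. Precision-weighted mean: (1/0.7·6.6 + 11/5.9·0.37) / (1/0.7 + 11/5.9) = 3.073.
A Normal posterior is symmetric, so mode = mean.

MAP: 3.073. Posterior mean: 3.073.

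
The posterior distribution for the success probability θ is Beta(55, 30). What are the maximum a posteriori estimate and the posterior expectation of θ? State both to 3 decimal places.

MAP = 0.651; posterior mean = 0.647

Mode = (55−1)/(55+30−2) = 54/83 = 0.651.
Mean = 55/(55+30) = 55/85 = 0.647.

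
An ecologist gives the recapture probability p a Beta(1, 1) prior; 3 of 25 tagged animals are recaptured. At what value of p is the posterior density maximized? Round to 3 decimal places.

Posterior: Beta(1+3, 1+22) = Beta(4, 23).
Mode = (4−1)/(4+23−2) = 3/25 = 0.120.
With a flat prior the MAP equals the MLE, 3/25.
Mean = 4/(4+23) = 4/27 = 0.148.
This is the posterior mode — the MAP estimate.

0.120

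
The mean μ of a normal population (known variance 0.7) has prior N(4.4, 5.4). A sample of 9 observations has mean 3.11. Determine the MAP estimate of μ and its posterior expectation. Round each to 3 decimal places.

μ_MAP = 3.128, E[μ|data] = 3.128

Posterior for μ is Normal. Precision-weighted mean: (1/5.4·4.4 + 9/0.7·3.11) / (1/5.4 + 9/0.7) = 3.128.
A Normal posterior is symmetric, so mode = mean.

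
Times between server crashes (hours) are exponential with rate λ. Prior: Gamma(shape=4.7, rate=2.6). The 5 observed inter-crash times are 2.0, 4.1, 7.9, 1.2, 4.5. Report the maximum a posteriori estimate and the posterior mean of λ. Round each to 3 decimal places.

Σ times = 19.7. Posterior: Gamma(shape = 4.7+5 = 9.7, rate = 2.6+19.7 = 22.3).
Mode = (α−1)/β = 8.7/22.3 = 0.390.
Mean = α/β = 9.7/22.3 = 0.435.

MAP = 0.390, posterior mean = 0.435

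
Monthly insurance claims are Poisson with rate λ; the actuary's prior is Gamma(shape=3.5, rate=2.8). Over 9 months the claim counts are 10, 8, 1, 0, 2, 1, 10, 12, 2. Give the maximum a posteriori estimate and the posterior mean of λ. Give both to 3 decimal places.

Σ counts = 46. Posterior: Gamma(shape = 3.5+46 = 49.5, rate = 2.8+9 = 11.8).
Mode = (α−1)/β = 48.5/11.8 = 4.110.
Mean = α/β = 49.5/11.8 = 4.195.
Right-skewed posterior ⇒ mode < mean.

λ_MAP = 4.110, E[λ|data] = 4.195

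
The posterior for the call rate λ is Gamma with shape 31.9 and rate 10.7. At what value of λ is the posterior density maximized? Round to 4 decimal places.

2.8879

Mode = (α−1)/β = 30.9/10.7 = 2.8879.
Mean = α/β = 31.9/10.7 = 2.9813.
This is the posterior mode — the MAP estimate.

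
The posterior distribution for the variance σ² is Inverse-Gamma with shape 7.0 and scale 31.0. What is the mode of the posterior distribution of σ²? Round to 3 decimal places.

3.875

Mode = β/(α+1) = 31.0/8.0 = 3.875.
Mean = β/(α−1) = 31.0/6.0 = 5.167.
This is the posterior mode — the MAP estimate.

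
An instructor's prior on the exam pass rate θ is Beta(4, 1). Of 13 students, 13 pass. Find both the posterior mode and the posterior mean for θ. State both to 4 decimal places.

Posterior: Beta(4+13, 1+0) = Beta(17, 1).
Since β = 1 ≤ 1 and α > 1, the Beta density is monotone increasing on [0,1]; the mode is at 1.
Mean = 17/(17+1) = 0.9444.

MAP = 1.0000, posterior mean = 0.9444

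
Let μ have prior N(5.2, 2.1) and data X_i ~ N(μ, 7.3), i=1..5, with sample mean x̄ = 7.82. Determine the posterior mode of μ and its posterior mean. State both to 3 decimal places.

Posterior for μ is Normal. Precision-weighted mean: (1/2.1·5.2 + 5/7.3·7.82) / (1/2.1 + 5/7.3) = 6.746.
A Normal posterior is symmetric, so mode = mean.

posterior mode = 6.746, posterior mean = 6.746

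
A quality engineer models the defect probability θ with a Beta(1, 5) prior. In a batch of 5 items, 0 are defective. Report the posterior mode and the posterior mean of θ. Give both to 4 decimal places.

Posterior: Beta(1+0, 5+5) = Beta(1, 10).
Since α = 1 ≤ 1 and β > 1, the Beta density is monotone decreasing on [0,1]; the mode is at 0.
Mean = 1/(1+10) = 0.0909.
The posterior is right-skewed, so the mean exceeds the mode.

MAP = 0.0000, posterior mean = 0.0909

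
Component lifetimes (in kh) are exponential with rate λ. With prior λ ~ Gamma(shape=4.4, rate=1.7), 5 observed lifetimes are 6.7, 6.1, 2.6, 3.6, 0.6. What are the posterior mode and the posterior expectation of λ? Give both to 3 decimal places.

MAP = 0.394; posterior mean = 0.441

Σ times = 19.6. Posterior: Gamma(shape = 4.4+5 = 9.4, rate = 1.7+19.6 = 21.3).
Mode = (α−1)/β = 8.4/21.3 = 0.394.
Mean = α/β = 9.4/21.3 = 0.441.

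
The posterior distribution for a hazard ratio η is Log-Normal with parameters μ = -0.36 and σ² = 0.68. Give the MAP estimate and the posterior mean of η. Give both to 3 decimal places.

MAP = 0.353, posterior mean = 0.980

Mode = exp(μ − σ²) = exp(-1.04) = 0.353.
Mean = exp(μ + σ²/2) = exp(-0.020) = 0.980.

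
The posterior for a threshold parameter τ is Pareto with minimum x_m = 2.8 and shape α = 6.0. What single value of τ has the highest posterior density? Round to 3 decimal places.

2.800

The Pareto density is strictly decreasing on [x_m, ∞), so the mode is x_m = 2.800.
Mean = α·x_m/(α−1) = 6.0·2.8/5.0 = 3.360.
This is the posterior mode — the MAP estimate.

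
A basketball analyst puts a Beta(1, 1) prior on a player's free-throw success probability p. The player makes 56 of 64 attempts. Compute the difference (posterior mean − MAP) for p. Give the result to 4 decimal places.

Posterior: Beta(1+56, 1+8) = Beta(57, 9).
Mode = (57−1)/(57+9−2) = 56/64 = 0.8750.
With a flat prior the MAP equals the MLE, 56/64.
Mean = 57/(57+9) = 57/66 = 0.8636.
Difference = 0.8636 − 0.8750 = -0.0114.
Mode > mean: the posterior has a left tail.

-0.0114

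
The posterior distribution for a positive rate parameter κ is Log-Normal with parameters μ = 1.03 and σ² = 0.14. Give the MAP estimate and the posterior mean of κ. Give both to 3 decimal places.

MAP estimate = 2.435, posterior mean = 3.004

Mode = exp(μ − σ²) = exp(0.89) = 2.435.
Mean = exp(μ + σ²/2) = exp(1.100) = 3.004.
The posterior is right-skewed, so the mean exceeds the mode.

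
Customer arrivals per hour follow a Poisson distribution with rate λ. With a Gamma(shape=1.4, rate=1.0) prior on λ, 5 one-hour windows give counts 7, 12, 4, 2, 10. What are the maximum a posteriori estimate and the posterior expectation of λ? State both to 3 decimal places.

MAP = 5.900; posterior mean = 6.067

Σ counts = 35. Posterior: Gamma(shape = 1.4+35 = 36.4, rate = 1.0+5 = 6.0).
Mode = (α−1)/β = 35.4/6.0 = 5.900.
Mean = α/β = 36.4/6.0 = 6.067.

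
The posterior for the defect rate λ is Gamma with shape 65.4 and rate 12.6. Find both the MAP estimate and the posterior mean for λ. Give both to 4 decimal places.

MAP = 5.1111, posterior mean = 5.1905

Mode = (α−1)/β = 64.4/12.6 = 5.1111.
Mean = α/β = 65.4/12.6 = 5.1905.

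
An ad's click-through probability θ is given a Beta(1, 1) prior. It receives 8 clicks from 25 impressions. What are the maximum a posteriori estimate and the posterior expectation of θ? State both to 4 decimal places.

Posterior: Beta(1+8, 1+17) = Beta(9, 18).
Mode = (9−1)/(9+18−2) = 8/25 = 0.3200.
With a flat prior the MAP equals the MLE, 8/25.
Mean = 9/(9+18) = 9/27 = 0.3333.
The posterior is right-skewed, so the mean exceeds the mode.

MAP = 0.3200; posterior mean = 0.3333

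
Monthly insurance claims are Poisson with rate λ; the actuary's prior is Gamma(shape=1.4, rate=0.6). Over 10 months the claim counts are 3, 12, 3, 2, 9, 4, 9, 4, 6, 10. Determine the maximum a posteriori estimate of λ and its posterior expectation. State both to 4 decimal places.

Σ counts = 62. Posterior: Gamma(shape = 1.4+62 = 63.4, rate = 0.6+10 = 10.6).
Mode = (α−1)/β = 62.4/10.6 = 5.8868.
Mean = α/β = 63.4/10.6 = 5.9811.

maximum a posteriori estimate = 5.8868, posterior expectation = 5.9811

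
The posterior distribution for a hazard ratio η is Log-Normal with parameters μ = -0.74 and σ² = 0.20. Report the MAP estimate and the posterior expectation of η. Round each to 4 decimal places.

Mode = exp(μ − σ²) = exp(-0.94) = 0.3906.
Mean = exp(μ + σ²/2) = exp(-0.640) = 0.5273.

MAP = 0.3906; posterior mean = 0.5273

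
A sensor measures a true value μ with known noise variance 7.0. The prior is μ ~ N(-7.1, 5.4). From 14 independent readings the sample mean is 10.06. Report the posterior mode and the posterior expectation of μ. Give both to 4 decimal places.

MAP = 8.6058, posterior mean = 8.6058

Posterior for μ is Normal. Precision-weighted mean: (1/5.4·-7.1 + 14/7.0·10.06) / (1/5.4 + 14/7.0) = 8.6058.
A Normal posterior is symmetric, so mode = mean.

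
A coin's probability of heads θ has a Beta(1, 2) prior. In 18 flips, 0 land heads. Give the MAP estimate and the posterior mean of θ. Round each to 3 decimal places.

Posterior: Beta(1+0, 2+18) = Beta(1, 20).
Since α = 1 ≤ 1 and β > 1, the Beta density is monotone decreasing on [0,1]; the mode is at 0.
Mean = 1/(1+20) = 0.048.
Mean > mode: the posterior has a right tail.

MAP = 0.000; posterior mean = 0.048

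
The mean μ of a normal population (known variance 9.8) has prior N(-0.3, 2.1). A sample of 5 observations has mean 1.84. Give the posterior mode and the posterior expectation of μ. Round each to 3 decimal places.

Posterior for μ is Normal. Precision-weighted mean: (1/2.1·-0.3 + 5/9.8·1.84) / (1/2.1 + 5/9.8) = 0.807.
A Normal posterior is symmetric, so mode = mean.

MAP: 0.807. Posterior mean: 0.807.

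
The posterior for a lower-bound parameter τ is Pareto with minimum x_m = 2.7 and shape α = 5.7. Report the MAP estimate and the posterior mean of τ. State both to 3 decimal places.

The Pareto density is strictly decreasing on [x_m, ∞), so the mode is x_m = 2.700.
Mean = α·x_m/(α−1) = 5.7·2.7/4.7 = 3.274.

τ_MAP = 2.700, E[τ|data] = 3.274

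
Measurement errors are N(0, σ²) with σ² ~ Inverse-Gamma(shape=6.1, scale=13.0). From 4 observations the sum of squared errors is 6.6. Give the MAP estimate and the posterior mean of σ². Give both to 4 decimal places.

Posterior: Inverse-Gamma(shape = 6.1+4/2 = 8.1, scale = 13.0+6.6/2 = 16.3).
Mode = β/(α+1) = 16.3/9.1 = 1.7912.
Mean = β/(α−1) = 16.3/7.1 = 2.2958.

MAP = 1.7912, posterior mean = 2.2958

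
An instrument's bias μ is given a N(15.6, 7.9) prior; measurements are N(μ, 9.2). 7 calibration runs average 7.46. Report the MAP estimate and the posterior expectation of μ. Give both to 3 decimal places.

Posterior for μ is Normal. Precision-weighted mean: (1/7.9·15.6 + 7/9.2·7.46) / (1/7.9 + 7/9.2) = 8.621.
A Normal posterior is symmetric, so mode = mean.

MAP: 8.621. Posterior mean: 8.621.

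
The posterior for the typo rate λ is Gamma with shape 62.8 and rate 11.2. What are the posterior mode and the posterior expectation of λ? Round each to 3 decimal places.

Mode = (α−1)/β = 61.8/11.2 = 5.518.
Mean = α/β = 62.8/11.2 = 5.607.

MAP: 5.518. Posterior mean: 5.607.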